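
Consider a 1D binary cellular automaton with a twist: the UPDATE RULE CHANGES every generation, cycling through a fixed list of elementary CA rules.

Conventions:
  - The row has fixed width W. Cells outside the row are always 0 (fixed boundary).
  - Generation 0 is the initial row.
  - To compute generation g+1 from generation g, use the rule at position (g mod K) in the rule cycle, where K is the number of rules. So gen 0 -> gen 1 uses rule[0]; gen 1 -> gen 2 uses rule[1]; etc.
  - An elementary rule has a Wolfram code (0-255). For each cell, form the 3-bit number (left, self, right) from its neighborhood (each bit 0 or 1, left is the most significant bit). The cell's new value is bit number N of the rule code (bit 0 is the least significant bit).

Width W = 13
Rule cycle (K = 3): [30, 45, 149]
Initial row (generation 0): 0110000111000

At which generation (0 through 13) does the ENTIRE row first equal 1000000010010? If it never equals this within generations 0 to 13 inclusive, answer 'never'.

Answer: 6

Derivation:
Gen 0: 0110000111000
Gen 1 (rule 30): 1101001100100
Gen 2 (rule 45): 1011001000101
Gen 3 (rule 149): 1000101110101
Gen 4 (rule 30): 1101101000101
Gen 5 (rule 45): 1011011010111
Gen 6 (rule 149): 1000000010010
Gen 7 (rule 30): 1100000111111
Gen 8 (rule 45): 1001110100000
Gen 9 (rule 149): 1100100111111
Gen 10 (rule 30): 1011111100000
Gen 11 (rule 45): 1110000001111
Gen 12 (rule 149): 0101111100110
Gen 13 (rule 30): 1101000011101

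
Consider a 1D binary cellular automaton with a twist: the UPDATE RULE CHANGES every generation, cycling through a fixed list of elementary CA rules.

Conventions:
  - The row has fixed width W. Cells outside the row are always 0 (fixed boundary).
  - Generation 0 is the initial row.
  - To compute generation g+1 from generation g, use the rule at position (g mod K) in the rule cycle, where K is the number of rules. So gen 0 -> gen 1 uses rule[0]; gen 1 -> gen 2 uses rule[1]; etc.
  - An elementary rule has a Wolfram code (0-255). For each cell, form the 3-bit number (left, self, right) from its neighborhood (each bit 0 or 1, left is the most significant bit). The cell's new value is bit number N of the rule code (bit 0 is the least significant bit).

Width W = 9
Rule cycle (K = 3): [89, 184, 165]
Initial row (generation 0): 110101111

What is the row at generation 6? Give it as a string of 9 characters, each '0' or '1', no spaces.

Answer: 011101111

Derivation:
Gen 0: 110101111
Gen 1 (rule 89): 110001001
Gen 2 (rule 184): 101000100
Gen 3 (rule 165): 111010101
Gen 4 (rule 89): 101000000
Gen 5 (rule 184): 010100000
Gen 6 (rule 165): 011101111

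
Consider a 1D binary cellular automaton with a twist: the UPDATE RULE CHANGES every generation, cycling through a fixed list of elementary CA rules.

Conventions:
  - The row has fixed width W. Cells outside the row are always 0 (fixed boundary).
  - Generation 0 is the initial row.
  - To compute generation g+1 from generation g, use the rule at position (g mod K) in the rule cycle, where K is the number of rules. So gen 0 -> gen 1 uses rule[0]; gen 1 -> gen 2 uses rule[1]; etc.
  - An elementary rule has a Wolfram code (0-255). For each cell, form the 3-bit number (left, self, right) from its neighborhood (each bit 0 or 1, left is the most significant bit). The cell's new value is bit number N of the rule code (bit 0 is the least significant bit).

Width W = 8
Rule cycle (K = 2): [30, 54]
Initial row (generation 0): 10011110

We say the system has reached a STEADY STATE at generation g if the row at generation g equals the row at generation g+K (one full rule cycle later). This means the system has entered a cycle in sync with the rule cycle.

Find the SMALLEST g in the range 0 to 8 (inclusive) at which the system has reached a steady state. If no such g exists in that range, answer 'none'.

Answer: none

Derivation:
Gen 0: 10011110
Gen 1 (rule 30): 11110001
Gen 2 (rule 54): 00001011
Gen 3 (rule 30): 00011010
Gen 4 (rule 54): 00100111
Gen 5 (rule 30): 01111100
Gen 6 (rule 54): 10000010
Gen 7 (rule 30): 11000111
Gen 8 (rule 54): 00101000
Gen 9 (rule 30): 01101100
Gen 10 (rule 54): 10010010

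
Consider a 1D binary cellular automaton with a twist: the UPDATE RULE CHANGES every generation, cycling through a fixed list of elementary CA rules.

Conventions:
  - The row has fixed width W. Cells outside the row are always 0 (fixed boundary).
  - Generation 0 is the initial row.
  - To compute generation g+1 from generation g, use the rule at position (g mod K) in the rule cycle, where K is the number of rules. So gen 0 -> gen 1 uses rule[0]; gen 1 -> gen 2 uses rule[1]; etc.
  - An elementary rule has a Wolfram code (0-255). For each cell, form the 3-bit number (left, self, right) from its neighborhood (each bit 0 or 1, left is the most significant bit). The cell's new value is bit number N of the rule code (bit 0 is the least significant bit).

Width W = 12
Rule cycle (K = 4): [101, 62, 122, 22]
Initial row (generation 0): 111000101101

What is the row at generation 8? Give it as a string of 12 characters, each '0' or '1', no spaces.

Gen 0: 111000101101
Gen 1 (rule 101): 001010110111
Gen 2 (rule 62): 011111101100
Gen 3 (rule 122): 110000111110
Gen 4 (rule 22): 001001000001
Gen 5 (rule 101): 101001011101
Gen 6 (rule 62): 111111110011
Gen 7 (rule 122): 100000011111
Gen 8 (rule 22): 110000100000

Answer: 110000100000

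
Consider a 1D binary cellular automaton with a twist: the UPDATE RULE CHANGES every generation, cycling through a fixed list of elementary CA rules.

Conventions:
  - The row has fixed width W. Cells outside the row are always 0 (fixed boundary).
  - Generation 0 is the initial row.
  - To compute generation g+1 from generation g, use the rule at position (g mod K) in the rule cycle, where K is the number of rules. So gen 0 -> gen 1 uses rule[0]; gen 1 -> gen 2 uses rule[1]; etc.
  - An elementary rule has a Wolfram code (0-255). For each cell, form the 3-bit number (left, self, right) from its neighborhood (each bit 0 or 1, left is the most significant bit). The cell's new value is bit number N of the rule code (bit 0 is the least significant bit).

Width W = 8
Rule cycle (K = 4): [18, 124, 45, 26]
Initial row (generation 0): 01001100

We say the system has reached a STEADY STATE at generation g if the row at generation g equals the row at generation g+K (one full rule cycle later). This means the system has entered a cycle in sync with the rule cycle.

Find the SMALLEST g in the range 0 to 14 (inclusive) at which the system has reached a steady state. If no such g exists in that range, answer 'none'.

Answer: 7

Derivation:
Gen 0: 01001100
Gen 1 (rule 18): 10110010
Gen 2 (rule 124): 11111011
Gen 3 (rule 45): 10000110
Gen 4 (rule 26): 01001101
Gen 5 (rule 18): 10110000
Gen 6 (rule 124): 11111000
Gen 7 (rule 45): 10000011
Gen 8 (rule 26): 01000110
Gen 9 (rule 18): 10101001
Gen 10 (rule 124): 11111101
Gen 11 (rule 45): 10000011
Gen 12 (rule 26): 01000110
Gen 13 (rule 18): 10101001
Gen 14 (rule 124): 11111101
Gen 15 (rule 45): 10000011
Gen 16 (rule 26): 01000110
Gen 17 (rule 18): 10101001
Gen 18 (rule 124): 11111101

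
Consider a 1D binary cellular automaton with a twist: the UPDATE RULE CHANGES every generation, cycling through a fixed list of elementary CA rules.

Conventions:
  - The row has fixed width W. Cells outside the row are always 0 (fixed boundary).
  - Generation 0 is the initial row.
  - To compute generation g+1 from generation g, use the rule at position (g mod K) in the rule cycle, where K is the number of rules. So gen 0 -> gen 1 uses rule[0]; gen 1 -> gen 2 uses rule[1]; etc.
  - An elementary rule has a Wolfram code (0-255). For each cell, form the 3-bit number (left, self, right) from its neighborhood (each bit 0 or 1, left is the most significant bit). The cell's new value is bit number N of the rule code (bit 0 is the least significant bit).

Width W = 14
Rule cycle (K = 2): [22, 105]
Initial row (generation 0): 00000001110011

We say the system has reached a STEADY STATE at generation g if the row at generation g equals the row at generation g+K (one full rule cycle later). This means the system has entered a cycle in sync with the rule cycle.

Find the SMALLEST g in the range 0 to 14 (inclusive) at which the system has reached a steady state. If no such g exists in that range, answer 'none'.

Gen 0: 00000001110011
Gen 1 (rule 22): 00000010001100
Gen 2 (rule 105): 11111000101101
Gen 3 (rule 22): 00000101100001
Gen 4 (rule 105): 11110011101100
Gen 5 (rule 22): 00001100000010
Gen 6 (rule 105): 11101101111000
Gen 7 (rule 22): 00000000000100
Gen 8 (rule 105): 11111111110001
Gen 9 (rule 22): 00000000001011
Gen 10 (rule 105): 11111111100111
Gen 11 (rule 22): 00000000011000
Gen 12 (rule 105): 11111111011011
Gen 13 (rule 22): 00000000000000
Gen 14 (rule 105): 11111111111111
Gen 15 (rule 22): 00000000000000
Gen 16 (rule 105): 11111111111111

Answer: 13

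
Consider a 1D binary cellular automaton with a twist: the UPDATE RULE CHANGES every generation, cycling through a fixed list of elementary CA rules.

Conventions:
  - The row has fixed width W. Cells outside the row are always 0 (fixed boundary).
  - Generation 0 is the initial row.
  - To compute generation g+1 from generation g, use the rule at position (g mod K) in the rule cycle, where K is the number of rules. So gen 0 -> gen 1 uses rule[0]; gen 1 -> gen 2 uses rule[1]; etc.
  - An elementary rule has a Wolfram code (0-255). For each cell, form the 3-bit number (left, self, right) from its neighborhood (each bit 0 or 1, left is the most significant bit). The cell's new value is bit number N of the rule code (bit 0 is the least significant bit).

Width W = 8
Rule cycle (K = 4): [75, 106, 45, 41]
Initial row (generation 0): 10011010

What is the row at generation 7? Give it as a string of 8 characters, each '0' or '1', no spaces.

Gen 0: 10011010
Gen 1 (rule 75): 00111000
Gen 2 (rule 106): 01101000
Gen 3 (rule 45): 01011011
Gen 4 (rule 41): 00110110
Gen 5 (rule 75): 11110110
Gen 6 (rule 106): 10011110
Gen 7 (rule 45): 10010000

Answer: 10010000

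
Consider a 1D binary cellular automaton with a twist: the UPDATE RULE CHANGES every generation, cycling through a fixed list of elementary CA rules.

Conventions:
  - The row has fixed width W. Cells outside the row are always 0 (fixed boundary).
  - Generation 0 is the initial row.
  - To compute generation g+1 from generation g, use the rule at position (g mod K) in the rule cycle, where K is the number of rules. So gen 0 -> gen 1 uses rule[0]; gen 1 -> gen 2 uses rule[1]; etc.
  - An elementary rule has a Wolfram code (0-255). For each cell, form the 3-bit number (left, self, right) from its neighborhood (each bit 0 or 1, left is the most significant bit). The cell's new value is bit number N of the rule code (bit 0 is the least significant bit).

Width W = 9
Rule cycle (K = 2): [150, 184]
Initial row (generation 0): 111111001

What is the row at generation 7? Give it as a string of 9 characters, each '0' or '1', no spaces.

Gen 0: 111111001
Gen 1 (rule 150): 011110111
Gen 2 (rule 184): 011101110
Gen 3 (rule 150): 101000101
Gen 4 (rule 184): 010100010
Gen 5 (rule 150): 110110111
Gen 6 (rule 184): 101101110
Gen 7 (rule 150): 100000101

Answer: 100000101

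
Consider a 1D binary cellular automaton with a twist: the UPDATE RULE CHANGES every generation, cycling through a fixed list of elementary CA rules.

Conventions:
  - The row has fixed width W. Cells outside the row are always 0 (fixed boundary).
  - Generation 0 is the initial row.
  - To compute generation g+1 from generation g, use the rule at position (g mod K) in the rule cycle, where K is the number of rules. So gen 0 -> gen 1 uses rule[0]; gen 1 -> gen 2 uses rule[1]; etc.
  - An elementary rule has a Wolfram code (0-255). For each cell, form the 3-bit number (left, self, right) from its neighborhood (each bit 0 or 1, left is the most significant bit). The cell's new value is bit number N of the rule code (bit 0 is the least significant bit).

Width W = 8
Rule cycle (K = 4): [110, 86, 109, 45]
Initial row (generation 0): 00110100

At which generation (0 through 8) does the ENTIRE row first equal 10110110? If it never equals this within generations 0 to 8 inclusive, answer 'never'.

Gen 0: 00110100
Gen 1 (rule 110): 01111100
Gen 2 (rule 86): 10000110
Gen 3 (rule 109): 10110110
Gen 4 (rule 45): 11101100
Gen 5 (rule 110): 10111100
Gen 6 (rule 86): 10000110
Gen 7 (rule 109): 10110110
Gen 8 (rule 45): 11101100

Answer: 3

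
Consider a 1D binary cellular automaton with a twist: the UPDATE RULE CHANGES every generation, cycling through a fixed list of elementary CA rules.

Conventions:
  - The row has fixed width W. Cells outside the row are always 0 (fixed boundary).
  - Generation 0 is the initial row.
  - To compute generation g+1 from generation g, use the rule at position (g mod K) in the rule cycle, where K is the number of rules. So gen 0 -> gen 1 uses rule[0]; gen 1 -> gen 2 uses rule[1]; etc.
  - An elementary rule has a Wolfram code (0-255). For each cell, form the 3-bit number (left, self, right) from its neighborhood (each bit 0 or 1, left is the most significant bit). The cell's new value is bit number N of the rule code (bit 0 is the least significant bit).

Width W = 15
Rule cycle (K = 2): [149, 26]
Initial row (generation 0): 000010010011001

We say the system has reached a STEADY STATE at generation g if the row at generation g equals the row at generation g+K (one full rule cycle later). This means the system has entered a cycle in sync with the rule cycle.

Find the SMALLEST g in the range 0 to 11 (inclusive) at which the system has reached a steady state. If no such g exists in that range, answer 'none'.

Answer: 4

Derivation:
Gen 0: 000010010011001
Gen 1 (rule 149): 111011011000101
Gen 2 (rule 26): 100010010101000
Gen 3 (rule 149): 111011010101111
Gen 4 (rule 26): 100010000001000
Gen 5 (rule 149): 111011111101111
Gen 6 (rule 26): 100010000001000
Gen 7 (rule 149): 111011111101111
Gen 8 (rule 26): 100010000001000
Gen 9 (rule 149): 111011111101111
Gen 10 (rule 26): 100010000001000
Gen 11 (rule 149): 111011111101111
Gen 12 (rule 26): 100010000001000
Gen 13 (rule 149): 111011111101111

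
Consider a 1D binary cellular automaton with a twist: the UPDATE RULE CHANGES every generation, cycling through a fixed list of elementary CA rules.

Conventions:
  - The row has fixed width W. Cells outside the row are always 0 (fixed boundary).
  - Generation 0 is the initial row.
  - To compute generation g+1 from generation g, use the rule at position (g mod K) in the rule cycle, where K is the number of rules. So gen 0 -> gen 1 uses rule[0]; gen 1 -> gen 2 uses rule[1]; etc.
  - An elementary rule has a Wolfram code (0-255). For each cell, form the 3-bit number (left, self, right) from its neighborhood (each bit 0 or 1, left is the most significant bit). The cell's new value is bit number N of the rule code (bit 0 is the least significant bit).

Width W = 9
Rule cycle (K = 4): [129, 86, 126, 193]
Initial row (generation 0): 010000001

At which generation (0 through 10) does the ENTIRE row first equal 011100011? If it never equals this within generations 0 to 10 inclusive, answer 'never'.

Answer: never

Derivation:
Gen 0: 010000001
Gen 1 (rule 129): 000111100
Gen 2 (rule 86): 001000110
Gen 3 (rule 126): 011101111
Gen 4 (rule 193): 001100111
Gen 5 (rule 129): 100000010
Gen 6 (rule 86): 110000111
Gen 7 (rule 126): 111001101
Gen 8 (rule 193): 011000100
Gen 9 (rule 129): 000010001
Gen 10 (rule 86): 000111011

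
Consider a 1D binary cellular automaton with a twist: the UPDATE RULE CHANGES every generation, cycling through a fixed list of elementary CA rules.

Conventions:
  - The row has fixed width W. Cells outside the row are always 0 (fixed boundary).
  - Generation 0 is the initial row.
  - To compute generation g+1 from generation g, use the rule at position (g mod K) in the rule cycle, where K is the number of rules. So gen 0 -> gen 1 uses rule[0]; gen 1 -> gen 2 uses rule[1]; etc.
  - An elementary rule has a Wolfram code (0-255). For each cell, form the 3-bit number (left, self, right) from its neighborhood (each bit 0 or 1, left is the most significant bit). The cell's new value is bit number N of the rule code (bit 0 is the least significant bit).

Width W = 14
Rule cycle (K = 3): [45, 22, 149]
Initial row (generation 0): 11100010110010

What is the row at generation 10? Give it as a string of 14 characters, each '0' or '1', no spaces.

Gen 0: 11100010110010
Gen 1 (rule 45): 10001011100010
Gen 2 (rule 22): 11011000010111
Gen 3 (rule 149): 00000111010010
Gen 4 (rule 45): 11110100110010
Gen 5 (rule 22): 00000111001111
Gen 6 (rule 149): 11110010100110
Gen 7 (rule 45): 10000011100100
Gen 8 (rule 22): 11000100011110
Gen 9 (rule 149): 00110111001101
Gen 10 (rule 45): 10101100001011

Answer: 10101100001011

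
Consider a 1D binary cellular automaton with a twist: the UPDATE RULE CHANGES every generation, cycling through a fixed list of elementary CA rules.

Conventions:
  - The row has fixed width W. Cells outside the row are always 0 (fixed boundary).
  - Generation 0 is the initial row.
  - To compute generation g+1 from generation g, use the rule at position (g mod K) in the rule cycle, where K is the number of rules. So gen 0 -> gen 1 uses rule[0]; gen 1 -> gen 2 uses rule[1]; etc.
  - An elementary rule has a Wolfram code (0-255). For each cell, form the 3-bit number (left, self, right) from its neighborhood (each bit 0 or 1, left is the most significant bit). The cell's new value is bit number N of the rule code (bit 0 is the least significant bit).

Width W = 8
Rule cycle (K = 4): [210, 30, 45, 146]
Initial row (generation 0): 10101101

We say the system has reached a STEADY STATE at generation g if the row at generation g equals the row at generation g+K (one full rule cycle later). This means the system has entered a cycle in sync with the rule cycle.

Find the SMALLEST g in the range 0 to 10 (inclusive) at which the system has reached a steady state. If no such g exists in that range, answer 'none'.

Answer: none

Derivation:
Gen 0: 10101101
Gen 1 (rule 210): 00000100
Gen 2 (rule 30): 00001110
Gen 3 (rule 45): 11101000
Gen 4 (rule 146): 01000100
Gen 5 (rule 210): 10101010
Gen 6 (rule 30): 10101011
Gen 7 (rule 45): 11111110
Gen 8 (rule 146): 01111101
Gen 9 (rule 210): 10111100
Gen 10 (rule 30): 10100010
Gen 11 (rule 45): 11101010
Gen 12 (rule 146): 01000001
Gen 13 (rule 210): 10100010
Gen 14 (rule 30): 10110111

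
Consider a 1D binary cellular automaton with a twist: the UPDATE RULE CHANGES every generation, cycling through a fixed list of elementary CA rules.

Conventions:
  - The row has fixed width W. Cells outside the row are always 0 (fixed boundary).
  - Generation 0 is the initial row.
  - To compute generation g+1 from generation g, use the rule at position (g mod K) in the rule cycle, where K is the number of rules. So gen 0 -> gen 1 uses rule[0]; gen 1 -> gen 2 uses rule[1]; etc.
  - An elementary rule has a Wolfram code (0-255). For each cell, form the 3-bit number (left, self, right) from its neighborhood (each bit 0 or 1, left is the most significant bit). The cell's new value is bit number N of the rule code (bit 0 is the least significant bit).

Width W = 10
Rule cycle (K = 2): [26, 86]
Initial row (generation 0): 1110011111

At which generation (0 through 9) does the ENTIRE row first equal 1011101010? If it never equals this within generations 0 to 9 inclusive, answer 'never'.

Gen 0: 1110011111
Gen 1 (rule 26): 1001110000
Gen 2 (rule 86): 1110011000
Gen 3 (rule 26): 1001110100
Gen 4 (rule 86): 1110010110
Gen 5 (rule 26): 1001100101
Gen 6 (rule 86): 1110111101
Gen 7 (rule 26): 1000100000
Gen 8 (rule 86): 1101110000
Gen 9 (rule 26): 1001001000

Answer: never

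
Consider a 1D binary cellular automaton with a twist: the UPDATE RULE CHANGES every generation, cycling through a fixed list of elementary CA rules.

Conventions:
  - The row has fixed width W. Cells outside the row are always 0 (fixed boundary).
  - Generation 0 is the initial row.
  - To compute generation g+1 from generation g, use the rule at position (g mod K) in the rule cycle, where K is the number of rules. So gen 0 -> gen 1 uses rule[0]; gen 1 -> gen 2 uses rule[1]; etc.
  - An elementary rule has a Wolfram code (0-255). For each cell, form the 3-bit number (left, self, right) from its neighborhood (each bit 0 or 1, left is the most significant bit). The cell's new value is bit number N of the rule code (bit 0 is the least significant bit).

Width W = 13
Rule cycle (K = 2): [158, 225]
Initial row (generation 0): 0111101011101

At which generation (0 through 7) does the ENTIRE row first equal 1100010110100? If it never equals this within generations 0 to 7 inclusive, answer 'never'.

Gen 0: 0111101011101
Gen 1 (rule 158): 1111001011001
Gen 2 (rule 225): 0111000101000
Gen 3 (rule 158): 1110101101100
Gen 4 (rule 225): 0111010110101
Gen 5 (rule 158): 1110010100101
Gen 6 (rule 225): 0110001000010
Gen 7 (rule 158): 1101011100111

Answer: never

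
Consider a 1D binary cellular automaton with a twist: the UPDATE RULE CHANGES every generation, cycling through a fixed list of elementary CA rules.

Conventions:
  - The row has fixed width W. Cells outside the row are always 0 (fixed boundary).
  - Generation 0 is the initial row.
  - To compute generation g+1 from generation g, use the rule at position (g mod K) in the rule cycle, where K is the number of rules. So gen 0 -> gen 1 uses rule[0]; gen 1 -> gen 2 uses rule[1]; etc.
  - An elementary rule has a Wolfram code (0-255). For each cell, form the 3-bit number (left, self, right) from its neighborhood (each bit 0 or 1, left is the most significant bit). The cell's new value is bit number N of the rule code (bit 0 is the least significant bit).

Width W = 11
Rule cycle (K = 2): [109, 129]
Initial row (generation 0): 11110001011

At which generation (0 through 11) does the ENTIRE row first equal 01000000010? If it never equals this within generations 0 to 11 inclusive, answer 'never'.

Gen 0: 11110001011
Gen 1 (rule 109): 10010101111
Gen 2 (rule 129): 00000000110
Gen 3 (rule 109): 11111110110
Gen 4 (rule 129): 01111100000
Gen 5 (rule 109): 01000101111
Gen 6 (rule 129): 00010000110
Gen 7 (rule 109): 11010110110
Gen 8 (rule 129): 00000000000
Gen 9 (rule 109): 11111111111
Gen 10 (rule 129): 01111111110
Gen 11 (rule 109): 01000000010

Answer: 11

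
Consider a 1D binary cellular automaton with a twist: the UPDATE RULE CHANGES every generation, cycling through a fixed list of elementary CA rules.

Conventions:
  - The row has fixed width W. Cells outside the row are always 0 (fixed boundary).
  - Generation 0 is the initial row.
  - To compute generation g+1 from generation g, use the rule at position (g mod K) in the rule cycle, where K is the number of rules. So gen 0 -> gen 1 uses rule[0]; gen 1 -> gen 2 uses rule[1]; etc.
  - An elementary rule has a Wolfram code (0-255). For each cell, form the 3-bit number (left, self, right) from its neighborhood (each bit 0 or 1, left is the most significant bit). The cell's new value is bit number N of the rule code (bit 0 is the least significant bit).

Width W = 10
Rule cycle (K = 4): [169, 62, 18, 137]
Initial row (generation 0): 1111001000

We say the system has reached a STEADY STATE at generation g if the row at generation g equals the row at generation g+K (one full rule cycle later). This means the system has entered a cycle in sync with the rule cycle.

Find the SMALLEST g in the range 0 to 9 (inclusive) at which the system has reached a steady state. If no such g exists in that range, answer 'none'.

Gen 0: 1111001000
Gen 1 (rule 169): 1110000011
Gen 2 (rule 62): 1001000110
Gen 3 (rule 18): 0110101001
Gen 4 (rule 137): 0100000000
Gen 5 (rule 169): 0001111111
Gen 6 (rule 62): 0011000000
Gen 7 (rule 18): 0100100000
Gen 8 (rule 137): 0000001111
Gen 9 (rule 169): 1111101110
Gen 10 (rule 62): 1000011001
Gen 11 (rule 18): 0100100110
Gen 12 (rule 137): 0000000100
Gen 13 (rule 169): 1111110001

Answer: none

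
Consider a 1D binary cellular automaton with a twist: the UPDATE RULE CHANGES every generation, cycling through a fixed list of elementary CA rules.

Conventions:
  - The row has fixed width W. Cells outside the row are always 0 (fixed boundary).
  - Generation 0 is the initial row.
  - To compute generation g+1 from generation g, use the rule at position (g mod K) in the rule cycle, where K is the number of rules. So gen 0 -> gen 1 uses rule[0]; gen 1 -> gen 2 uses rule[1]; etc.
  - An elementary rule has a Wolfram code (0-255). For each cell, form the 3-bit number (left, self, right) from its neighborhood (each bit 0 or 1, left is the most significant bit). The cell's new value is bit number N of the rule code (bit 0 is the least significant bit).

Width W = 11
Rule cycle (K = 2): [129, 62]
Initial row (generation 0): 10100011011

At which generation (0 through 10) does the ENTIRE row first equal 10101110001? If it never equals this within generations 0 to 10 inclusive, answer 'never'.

Gen 0: 10100011011
Gen 1 (rule 129): 00001000000
Gen 2 (rule 62): 00011100000
Gen 3 (rule 129): 11001001111
Gen 4 (rule 62): 10111111000
Gen 5 (rule 129): 00011110011
Gen 6 (rule 62): 00110001110
Gen 7 (rule 129): 10000100100
Gen 8 (rule 62): 11001111110
Gen 9 (rule 129): 00000111100
Gen 10 (rule 62): 00001100010

Answer: never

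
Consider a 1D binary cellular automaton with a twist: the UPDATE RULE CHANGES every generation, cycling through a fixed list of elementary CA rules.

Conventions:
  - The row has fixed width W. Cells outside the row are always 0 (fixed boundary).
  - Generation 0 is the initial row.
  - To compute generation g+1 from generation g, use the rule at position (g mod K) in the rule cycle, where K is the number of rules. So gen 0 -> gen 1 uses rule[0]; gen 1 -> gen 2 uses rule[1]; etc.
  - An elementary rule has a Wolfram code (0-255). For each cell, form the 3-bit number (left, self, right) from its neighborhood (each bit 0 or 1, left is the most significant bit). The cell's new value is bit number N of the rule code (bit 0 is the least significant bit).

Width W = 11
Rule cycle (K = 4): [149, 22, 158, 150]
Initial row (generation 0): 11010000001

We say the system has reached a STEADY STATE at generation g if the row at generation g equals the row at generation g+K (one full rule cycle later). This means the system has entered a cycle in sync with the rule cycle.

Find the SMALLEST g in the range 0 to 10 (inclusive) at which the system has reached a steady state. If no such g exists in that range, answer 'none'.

Gen 0: 11010000001
Gen 1 (rule 149): 00011111101
Gen 2 (rule 22): 00100000001
Gen 3 (rule 158): 01110000011
Gen 4 (rule 150): 10101000100
Gen 5 (rule 149): 10101110111
Gen 6 (rule 22): 10100000000
Gen 7 (rule 158): 10110000000
Gen 8 (rule 150): 10001000000
Gen 9 (rule 149): 11101111111
Gen 10 (rule 22): 00000000000
Gen 11 (rule 158): 00000000000
Gen 12 (rule 150): 00000000000
Gen 13 (rule 149): 11111111111
Gen 14 (rule 22): 00000000000

Answer: 10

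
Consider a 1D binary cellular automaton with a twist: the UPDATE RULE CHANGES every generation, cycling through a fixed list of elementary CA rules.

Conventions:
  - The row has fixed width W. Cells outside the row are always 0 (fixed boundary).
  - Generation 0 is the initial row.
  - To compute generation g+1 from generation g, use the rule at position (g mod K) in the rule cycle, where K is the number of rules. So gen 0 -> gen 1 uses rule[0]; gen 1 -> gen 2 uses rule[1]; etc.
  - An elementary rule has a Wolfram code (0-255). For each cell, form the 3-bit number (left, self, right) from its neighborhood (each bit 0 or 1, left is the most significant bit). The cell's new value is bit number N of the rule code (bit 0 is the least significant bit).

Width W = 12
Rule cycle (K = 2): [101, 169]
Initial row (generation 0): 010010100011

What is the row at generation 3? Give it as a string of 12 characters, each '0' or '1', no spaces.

Gen 0: 010010100011
Gen 1 (rule 101): 010011101001
Gen 2 (rule 169): 000011010000
Gen 3 (rule 101): 111001110111

Answer: 111001110111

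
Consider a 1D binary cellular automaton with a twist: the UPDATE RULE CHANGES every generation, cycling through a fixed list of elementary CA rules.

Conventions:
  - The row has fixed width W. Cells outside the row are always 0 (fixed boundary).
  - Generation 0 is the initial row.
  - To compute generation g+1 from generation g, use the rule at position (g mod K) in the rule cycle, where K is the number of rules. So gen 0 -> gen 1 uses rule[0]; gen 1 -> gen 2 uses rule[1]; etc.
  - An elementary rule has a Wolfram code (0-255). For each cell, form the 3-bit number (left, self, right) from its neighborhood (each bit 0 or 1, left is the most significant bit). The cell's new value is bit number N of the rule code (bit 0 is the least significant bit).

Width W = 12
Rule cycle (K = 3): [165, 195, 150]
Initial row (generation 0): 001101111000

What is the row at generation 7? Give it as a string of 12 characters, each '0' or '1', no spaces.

Gen 0: 001101111000
Gen 1 (rule 165): 100010110011
Gen 2 (rule 195): 001100010101
Gen 3 (rule 150): 010010110101
Gen 4 (rule 165): 010011001111
Gen 5 (rule 195): 100101010111
Gen 6 (rule 150): 111101010010
Gen 7 (rule 165): 011011110010

Answer: 011011110010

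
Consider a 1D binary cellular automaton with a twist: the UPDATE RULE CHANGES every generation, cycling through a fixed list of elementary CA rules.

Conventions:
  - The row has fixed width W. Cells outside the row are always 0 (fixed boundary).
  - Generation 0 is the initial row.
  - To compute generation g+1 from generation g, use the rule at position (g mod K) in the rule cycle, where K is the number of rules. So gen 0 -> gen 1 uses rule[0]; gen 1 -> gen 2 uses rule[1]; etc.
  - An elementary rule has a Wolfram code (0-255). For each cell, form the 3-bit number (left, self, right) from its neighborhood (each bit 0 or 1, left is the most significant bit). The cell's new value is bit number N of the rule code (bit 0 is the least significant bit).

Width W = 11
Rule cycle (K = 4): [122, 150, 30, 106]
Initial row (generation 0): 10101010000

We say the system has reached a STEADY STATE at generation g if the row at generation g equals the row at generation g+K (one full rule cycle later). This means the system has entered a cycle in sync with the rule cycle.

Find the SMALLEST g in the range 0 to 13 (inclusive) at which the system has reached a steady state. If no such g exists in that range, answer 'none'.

Gen 0: 10101010000
Gen 1 (rule 122): 01010101000
Gen 2 (rule 150): 11010101100
Gen 3 (rule 30): 10010101010
Gen 4 (rule 106): 00101010100
Gen 5 (rule 122): 01010101010
Gen 6 (rule 150): 11010101011
Gen 7 (rule 30): 10010101010
Gen 8 (rule 106): 00101010100
Gen 9 (rule 122): 01010101010
Gen 10 (rule 150): 11010101011
Gen 11 (rule 30): 10010101010
Gen 12 (rule 106): 00101010100
Gen 13 (rule 122): 01010101010
Gen 14 (rule 150): 11010101011
Gen 15 (rule 30): 10010101010
Gen 16 (rule 106): 00101010100
Gen 17 (rule 122): 01010101010

Answer: 3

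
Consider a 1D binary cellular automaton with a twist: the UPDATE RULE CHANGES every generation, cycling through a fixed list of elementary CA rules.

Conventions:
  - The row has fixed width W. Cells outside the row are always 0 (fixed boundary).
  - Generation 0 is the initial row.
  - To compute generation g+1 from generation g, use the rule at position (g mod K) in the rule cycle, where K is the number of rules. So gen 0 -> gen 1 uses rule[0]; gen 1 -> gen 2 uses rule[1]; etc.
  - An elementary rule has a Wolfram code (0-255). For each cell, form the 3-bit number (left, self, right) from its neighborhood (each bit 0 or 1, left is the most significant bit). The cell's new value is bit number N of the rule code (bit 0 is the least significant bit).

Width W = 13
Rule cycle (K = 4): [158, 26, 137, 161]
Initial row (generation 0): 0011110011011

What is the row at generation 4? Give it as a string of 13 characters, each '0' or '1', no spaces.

Gen 0: 0011110011011
Gen 1 (rule 158): 0111101110010
Gen 2 (rule 26): 1100001001101
Gen 3 (rule 137): 1001100001000
Gen 4 (rule 161): 0000001100011

Answer: 0000001100011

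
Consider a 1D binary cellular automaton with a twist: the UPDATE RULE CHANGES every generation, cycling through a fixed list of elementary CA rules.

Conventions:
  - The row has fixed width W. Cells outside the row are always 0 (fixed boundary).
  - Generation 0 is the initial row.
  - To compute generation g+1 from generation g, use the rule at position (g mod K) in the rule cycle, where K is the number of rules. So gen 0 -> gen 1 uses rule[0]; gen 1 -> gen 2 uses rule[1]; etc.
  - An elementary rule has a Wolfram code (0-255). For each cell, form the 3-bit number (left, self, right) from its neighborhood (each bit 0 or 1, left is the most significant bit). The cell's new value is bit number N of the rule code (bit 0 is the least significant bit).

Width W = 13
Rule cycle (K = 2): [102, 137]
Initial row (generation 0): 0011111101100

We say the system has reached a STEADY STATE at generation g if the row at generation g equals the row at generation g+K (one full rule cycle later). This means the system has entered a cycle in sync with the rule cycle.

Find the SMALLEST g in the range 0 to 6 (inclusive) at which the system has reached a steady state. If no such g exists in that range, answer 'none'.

Gen 0: 0011111101100
Gen 1 (rule 102): 0100000110100
Gen 2 (rule 137): 0001110100001
Gen 3 (rule 102): 0010011100011
Gen 4 (rule 137): 1000011001010
Gen 5 (rule 102): 1000101011110
Gen 6 (rule 137): 0010000011100
Gen 7 (rule 102): 0110000100100
Gen 8 (rule 137): 0100110000001

Answer: none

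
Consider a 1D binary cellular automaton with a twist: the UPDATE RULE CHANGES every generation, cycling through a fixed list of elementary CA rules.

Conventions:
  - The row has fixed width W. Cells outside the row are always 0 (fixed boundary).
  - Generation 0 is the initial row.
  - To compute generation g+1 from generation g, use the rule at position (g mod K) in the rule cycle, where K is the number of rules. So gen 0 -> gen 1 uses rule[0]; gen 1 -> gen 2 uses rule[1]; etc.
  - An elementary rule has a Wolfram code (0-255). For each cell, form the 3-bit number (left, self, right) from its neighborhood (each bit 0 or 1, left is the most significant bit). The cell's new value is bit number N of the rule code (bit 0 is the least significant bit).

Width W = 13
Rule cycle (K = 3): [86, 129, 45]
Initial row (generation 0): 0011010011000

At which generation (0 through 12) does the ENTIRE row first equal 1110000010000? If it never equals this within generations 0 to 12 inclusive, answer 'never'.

Gen 0: 0011010011000
Gen 1 (rule 86): 0101011101100
Gen 2 (rule 129): 0000001000001
Gen 3 (rule 45): 1111101011101
Gen 4 (rule 86): 0000101000101
Gen 5 (rule 129): 1110000010000
Gen 6 (rule 45): 1000111010111
Gen 7 (rule 86): 1101001010001
Gen 8 (rule 129): 0000000000100
Gen 9 (rule 45): 1111111110101
Gen 10 (rule 86): 0000000010101
Gen 11 (rule 129): 1111111000000
Gen 12 (rule 45): 1000000011111

Answer: 5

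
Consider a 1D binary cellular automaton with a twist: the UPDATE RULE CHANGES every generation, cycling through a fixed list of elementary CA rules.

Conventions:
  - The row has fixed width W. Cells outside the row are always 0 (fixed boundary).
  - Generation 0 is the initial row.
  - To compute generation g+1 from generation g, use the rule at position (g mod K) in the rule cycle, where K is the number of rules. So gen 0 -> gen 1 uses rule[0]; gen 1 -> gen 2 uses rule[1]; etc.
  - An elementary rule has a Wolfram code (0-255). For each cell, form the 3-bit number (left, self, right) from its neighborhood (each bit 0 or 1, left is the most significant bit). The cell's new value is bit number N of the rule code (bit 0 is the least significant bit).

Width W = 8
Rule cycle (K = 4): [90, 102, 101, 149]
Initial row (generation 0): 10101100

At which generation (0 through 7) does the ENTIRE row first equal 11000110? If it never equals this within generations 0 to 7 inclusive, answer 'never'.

Answer: never

Derivation:
Gen 0: 10101100
Gen 1 (rule 90): 00001110
Gen 2 (rule 102): 00010010
Gen 3 (rule 101): 11010010
Gen 4 (rule 149): 00011011
Gen 5 (rule 90): 00111011
Gen 6 (rule 102): 01001101
Gen 7 (rule 101): 01000111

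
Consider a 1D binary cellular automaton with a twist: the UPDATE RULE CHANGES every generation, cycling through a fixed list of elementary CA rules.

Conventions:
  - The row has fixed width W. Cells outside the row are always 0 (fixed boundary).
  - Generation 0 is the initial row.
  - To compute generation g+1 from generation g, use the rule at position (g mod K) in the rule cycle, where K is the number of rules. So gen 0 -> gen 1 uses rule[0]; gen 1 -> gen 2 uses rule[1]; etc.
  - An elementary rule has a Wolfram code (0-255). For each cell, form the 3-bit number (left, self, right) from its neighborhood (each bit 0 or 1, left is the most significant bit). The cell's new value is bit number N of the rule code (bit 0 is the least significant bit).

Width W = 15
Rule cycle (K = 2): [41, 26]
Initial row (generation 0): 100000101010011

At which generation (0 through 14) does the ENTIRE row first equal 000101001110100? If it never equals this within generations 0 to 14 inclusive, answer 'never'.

Answer: 13

Derivation:
Gen 0: 100000101010011
Gen 1 (rule 41): 001110010100010
Gen 2 (rule 26): 011001100010101
Gen 3 (rule 41): 010001001001010
Gen 4 (rule 26): 101010110110001
Gen 5 (rule 41): 010101101100100
Gen 6 (rule 26): 100001001011010
Gen 7 (rule 41): 001100000110100
Gen 8 (rule 26): 011010001100010
Gen 9 (rule 41): 010100101001000
Gen 10 (rule 26): 100011000110100
Gen 11 (rule 41): 001010010101001
Gen 12 (rule 26): 010001100000110
Gen 13 (rule 41): 000101001110100
Gen 14 (rule 26): 001000111000010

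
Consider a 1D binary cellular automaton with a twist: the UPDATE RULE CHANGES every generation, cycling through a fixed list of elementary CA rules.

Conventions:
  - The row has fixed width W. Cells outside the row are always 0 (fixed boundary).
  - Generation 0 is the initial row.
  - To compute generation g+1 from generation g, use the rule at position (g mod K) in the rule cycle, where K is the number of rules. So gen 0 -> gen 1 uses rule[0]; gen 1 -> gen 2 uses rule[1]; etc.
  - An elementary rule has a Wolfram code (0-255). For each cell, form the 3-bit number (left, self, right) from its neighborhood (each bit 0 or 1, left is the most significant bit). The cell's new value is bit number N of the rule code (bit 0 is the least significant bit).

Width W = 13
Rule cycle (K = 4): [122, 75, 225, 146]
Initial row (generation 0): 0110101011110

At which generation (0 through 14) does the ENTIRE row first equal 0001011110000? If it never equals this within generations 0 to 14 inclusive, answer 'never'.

Answer: 5

Derivation:
Gen 0: 0110101011110
Gen 1 (rule 122): 1111010110011
Gen 2 (rule 75): 1001000110111
Gen 3 (rule 225): 0000010011011
Gen 4 (rule 146): 0000101100000
Gen 5 (rule 122): 0001011110000
Gen 6 (rule 75): 1110010010111
Gen 7 (rule 225): 0110000001011
Gen 8 (rule 146): 1001000010000
Gen 9 (rule 122): 0110100101000
Gen 10 (rule 75): 1110001000011
Gen 11 (rule 225): 0110100011001
Gen 12 (rule 146): 1000010100110
Gen 13 (rule 122): 0100101011111
Gen 14 (rule 75): 1001000010001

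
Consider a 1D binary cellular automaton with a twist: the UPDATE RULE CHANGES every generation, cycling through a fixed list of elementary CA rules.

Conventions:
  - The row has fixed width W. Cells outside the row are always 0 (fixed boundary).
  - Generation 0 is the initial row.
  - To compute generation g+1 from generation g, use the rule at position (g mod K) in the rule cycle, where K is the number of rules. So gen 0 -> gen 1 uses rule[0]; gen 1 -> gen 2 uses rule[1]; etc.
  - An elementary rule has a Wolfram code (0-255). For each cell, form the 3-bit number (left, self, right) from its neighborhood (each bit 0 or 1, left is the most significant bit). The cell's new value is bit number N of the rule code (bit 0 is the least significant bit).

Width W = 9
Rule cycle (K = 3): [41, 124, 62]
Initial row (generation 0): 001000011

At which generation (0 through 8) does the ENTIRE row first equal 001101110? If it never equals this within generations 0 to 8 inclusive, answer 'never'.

Gen 0: 001000011
Gen 1 (rule 41): 100011010
Gen 2 (rule 124): 110011111
Gen 3 (rule 62): 101110000
Gen 4 (rule 41): 011000111
Gen 5 (rule 124): 011100101
Gen 6 (rule 62): 110011111
Gen 7 (rule 41): 100010000
Gen 8 (rule 124): 110011000

Answer: never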